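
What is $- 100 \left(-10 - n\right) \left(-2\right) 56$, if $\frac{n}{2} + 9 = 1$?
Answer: $67200$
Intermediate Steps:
$n = -16$ ($n = -18 + 2 \cdot 1 = -18 + 2 = -16$)
$- 100 \left(-10 - n\right) \left(-2\right) 56 = - 100 \left(-10 - -16\right) \left(-2\right) 56 = - 100 \left(-10 + 16\right) \left(-2\right) 56 = - 100 \cdot 6 \left(-2\right) 56 = \left(-100\right) \left(-12\right) 56 = 1200 \cdot 56 = 67200$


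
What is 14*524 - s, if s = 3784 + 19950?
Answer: -16398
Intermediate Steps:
s = 23734
14*524 - s = 14*524 - 1*23734 = 7336 - 23734 = -16398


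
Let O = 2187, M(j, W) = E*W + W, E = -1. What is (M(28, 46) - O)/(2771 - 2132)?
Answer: -243/71 ≈ -3.4225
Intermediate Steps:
M(j, W) = 0 (M(j, W) = -W + W = 0)
(M(28, 46) - O)/(2771 - 2132) = (0 - 1*2187)/(2771 - 2132) = (0 - 2187)/639 = -2187*1/639 = -243/71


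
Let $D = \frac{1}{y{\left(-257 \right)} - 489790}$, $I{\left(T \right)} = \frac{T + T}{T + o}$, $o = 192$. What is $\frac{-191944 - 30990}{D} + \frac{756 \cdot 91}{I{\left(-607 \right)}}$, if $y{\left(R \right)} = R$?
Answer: $\frac{66313633979256}{607} \approx 1.0925 \cdot 10^{11}$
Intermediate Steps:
$I{\left(T \right)} = \frac{2 T}{192 + T}$ ($I{\left(T \right)} = \frac{T + T}{T + 192} = \frac{2 T}{192 + T}$)
$D = - \frac{1}{490047}$ ($D = \frac{1}{-257 - 489790} = \frac{1}{-490047} = - \frac{1}{490047} \approx -2.0406 \cdot 10^{-6}$)
$\frac{-191944 - 30990}{D} + \frac{756 \cdot 91}{I{\left(-607 \right)}} = \frac{-191944 - 30990}{- \frac{1}{490047}} + \frac{756 \cdot 91}{2 \left(-607\right) \frac{1}{192 - 607}} = \left(-222934\right) \left(-490047\right) + \frac{68796}{2 \left(-607\right) \frac{1}{-415}} = 109248137898 + \frac{68796}{2 \left(-607\right) \left(- \frac{1}{415}\right)} = 109248137898 + \frac{68796}{\frac{1214}{415}} = 109248137898 + 68796 \cdot \frac{415}{1214} = 109248137898 + \frac{14275170}{607} = \frac{66313633979256}{607}$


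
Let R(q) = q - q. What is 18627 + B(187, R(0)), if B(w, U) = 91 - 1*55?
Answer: 18663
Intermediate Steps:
R(q) = 0
B(w, U) = 36 (B(w, U) = 91 - 55 = 36)
18627 + B(187, R(0)) = 18627 + 36 = 18663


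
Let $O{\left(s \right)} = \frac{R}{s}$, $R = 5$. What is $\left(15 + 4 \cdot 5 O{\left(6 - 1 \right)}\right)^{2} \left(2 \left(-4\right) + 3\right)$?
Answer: $-6125$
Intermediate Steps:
$O{\left(s \right)} = \frac{5}{s}$
$\left(15 + 4 \cdot 5 O{\left(6 - 1 \right)}\right)^{2} \left(2 \left(-4\right) + 3\right) = \left(15 + 4 \cdot 5 \frac{5}{6 - 1}\right)^{2} \left(2 \left(-4\right) + 3\right) = \left(15 + 4 \cdot 5 \cdot \frac{5}{5}\right)^{2} \left(-8 + 3\right) = \left(15 + 4 \cdot 5 \cdot 5 \cdot \frac{1}{5}\right)^{2} \left(-5\right) = \left(15 + 4 \cdot 5 \cdot 1\right)^{2} \left(-5\right) = \left(15 + 4 \cdot 5\right)^{2} \left(-5\right) = \left(15 + 20\right)^{2} \left(-5\right) = 35^{2} \left(-5\right) = 1225 \left(-5\right) = -6125$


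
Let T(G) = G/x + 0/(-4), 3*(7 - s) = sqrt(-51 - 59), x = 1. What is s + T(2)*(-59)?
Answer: -111 - I*sqrt(110)/3 ≈ -111.0 - 3.496*I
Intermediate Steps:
s = 7 - I*sqrt(110)/3 (s = 7 - sqrt(-51 - 59)/3 = 7 - I*sqrt(110)/3 ≈ 7.0 - 3.496*I)
T(G) = G (T(G) = G/1 + 0/(-4) = G*1 + 0*(-1/4) = G + 0 = G)
s + T(2)*(-59) = (7 - I*sqrt(110)/3) + 2*(-59) = (7 - I*sqrt(110)/3) - 118 = -111 - I*sqrt(110)/3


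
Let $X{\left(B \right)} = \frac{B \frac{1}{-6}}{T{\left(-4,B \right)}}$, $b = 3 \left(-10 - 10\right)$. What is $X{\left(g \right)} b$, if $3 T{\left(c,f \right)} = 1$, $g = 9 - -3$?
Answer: $360$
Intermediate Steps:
$g = 12$ ($g = 9 + 3 = 12$)
$T{\left(c,f \right)} = \frac{1}{3}$ ($T{\left(c,f \right)} = \frac{1}{3} \cdot 1 = \frac{1}{3}$)
$b = -60$ ($b = 3 \left(-20\right) = -60$)
$X{\left(B \right)} = - \frac{B}{2}$ ($X{\left(B \right)} = \frac{B}{-6} \frac{1}{\frac{1}{3}} = B \left(- \frac{1}{6}\right) 3 = - \frac{B}{6} \cdot 3 = - \frac{B}{2}$)
$X{\left(g \right)} b = \left(- \frac{1}{2}\right) 12 \left(-60\right) = \left(-6\right) \left(-60\right) = 360$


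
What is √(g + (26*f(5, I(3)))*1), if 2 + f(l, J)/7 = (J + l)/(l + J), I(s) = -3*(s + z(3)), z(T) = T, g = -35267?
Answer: I*√35449 ≈ 188.28*I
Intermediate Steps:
I(s) = -9 - 3*s (I(s) = -3*(s + 3) = -3*(3 + s) = -9 - 3*s)
f(l, J) = -7 (f(l, J) = -14 + 7*((J + l)/(l + J)) = -14 + 7*((J + l)/(J + l)) = -14 + 7*1 = -14 + 7 = -7)
√(g + (26*f(5, I(3)))*1) = √(-35267 + (26*(-7))*1) = √(-35267 - 182*1) = √(-35267 - 182) = √(-35449) = I*√35449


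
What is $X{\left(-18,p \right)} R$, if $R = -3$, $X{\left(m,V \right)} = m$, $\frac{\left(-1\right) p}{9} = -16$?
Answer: $54$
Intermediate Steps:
$p = 144$ ($p = \left(-9\right) \left(-16\right) = 144$)
$X{\left(-18,p \right)} R = \left(-18\right) \left(-3\right) = 54$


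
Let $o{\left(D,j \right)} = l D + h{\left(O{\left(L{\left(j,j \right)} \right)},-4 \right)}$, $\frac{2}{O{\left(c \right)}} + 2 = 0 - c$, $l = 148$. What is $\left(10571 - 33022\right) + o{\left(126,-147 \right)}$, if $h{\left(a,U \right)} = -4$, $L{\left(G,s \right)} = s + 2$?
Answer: $-3807$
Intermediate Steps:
$L{\left(G,s \right)} = 2 + s$
$O{\left(c \right)} = \frac{2}{-2 - c}$ ($O{\left(c \right)} = \frac{2}{-2 + \left(0 - c\right)} = \frac{2}{-2 - c}$)
$o{\left(D,j \right)} = -4 + 148 D$ ($o{\left(D,j \right)} = 148 D - 4 = -4 + 148 D$)
$\left(10571 - 33022\right) + o{\left(126,-147 \right)} = \left(10571 - 33022\right) + \left(-4 + 148 \cdot 126\right) = -22451 + \left(-4 + 18648\right) = -22451 + 18644 = -3807$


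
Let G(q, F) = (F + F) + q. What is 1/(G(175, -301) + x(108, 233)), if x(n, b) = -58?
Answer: -1/485 ≈ -0.0020619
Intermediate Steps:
G(q, F) = q + 2*F (G(q, F) = 2*F + q = q + 2*F)
1/(G(175, -301) + x(108, 233)) = 1/((175 + 2*(-301)) - 58) = 1/((175 - 602) - 58) = 1/(-427 - 58) = 1/(-485) = -1/485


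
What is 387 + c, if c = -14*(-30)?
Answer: 807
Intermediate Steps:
c = 420
387 + c = 387 + 420 = 807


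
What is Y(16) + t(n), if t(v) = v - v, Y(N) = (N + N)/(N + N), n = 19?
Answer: 1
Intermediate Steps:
Y(N) = 1 (Y(N) = (2*N)/((2*N)) = (2*N)*(1/(2*N)) = 1)
t(v) = 0
Y(16) + t(n) = 1 + 0 = 1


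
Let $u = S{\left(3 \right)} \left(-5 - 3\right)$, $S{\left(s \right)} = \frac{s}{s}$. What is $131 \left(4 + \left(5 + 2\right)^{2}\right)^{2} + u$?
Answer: $367971$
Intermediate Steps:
$S{\left(s \right)} = 1$
$u = -8$ ($u = 1 \left(-5 - 3\right) = 1 \left(-8\right) = -8$)
$131 \left(4 + \left(5 + 2\right)^{2}\right)^{2} + u = 131 \left(4 + \left(5 + 2\right)^{2}\right)^{2} - 8 = 131 \left(4 + 7^{2}\right)^{2} - 8 = 131 \left(4 + 49\right)^{2} - 8 = 131 \cdot 53^{2} - 8 = 131 \cdot 2809 - 8 = 367979 - 8 = 367971$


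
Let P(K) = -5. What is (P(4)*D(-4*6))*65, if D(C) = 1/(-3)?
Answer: 325/3 ≈ 108.33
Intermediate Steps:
D(C) = -⅓
(P(4)*D(-4*6))*65 = -5*(-⅓)*65 = (5/3)*65 = 325/3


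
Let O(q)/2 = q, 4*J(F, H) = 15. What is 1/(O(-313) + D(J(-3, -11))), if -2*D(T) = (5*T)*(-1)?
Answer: -8/4933 ≈ -0.0016217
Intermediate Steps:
J(F, H) = 15/4 (J(F, H) = (1/4)*15 = 15/4)
O(q) = 2*q
D(T) = 5*T/2 (D(T) = -5*T*(-1)/2 = -(-5)*T/2 = 5*T/2)
1/(O(-313) + D(J(-3, -11))) = 1/(2*(-313) + (5/2)*(15/4)) = 1/(-626 + 75/8) = 1/(-4933/8) = -8/4933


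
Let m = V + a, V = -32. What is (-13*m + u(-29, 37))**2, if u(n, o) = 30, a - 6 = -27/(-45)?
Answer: 3243601/25 ≈ 1.2974e+5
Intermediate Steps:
a = 33/5 (a = 6 - 27/(-45) = 6 - 27*(-1/45) = 6 + 3/5 = 33/5 ≈ 6.6000)
m = -127/5 (m = -32 + 33/5 = -127/5 ≈ -25.400)
(-13*m + u(-29, 37))**2 = (-13*(-127/5) + 30)**2 = (1651/5 + 30)**2 = (1801/5)**2 = 3243601/25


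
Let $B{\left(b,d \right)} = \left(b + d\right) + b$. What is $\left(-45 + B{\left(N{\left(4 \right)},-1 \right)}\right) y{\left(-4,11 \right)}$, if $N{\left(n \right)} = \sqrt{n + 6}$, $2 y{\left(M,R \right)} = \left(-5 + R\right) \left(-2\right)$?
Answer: $276 - 12 \sqrt{10} \approx 238.05$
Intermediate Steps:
$y{\left(M,R \right)} = 5 - R$ ($y{\left(M,R \right)} = \frac{\left(-5 + R\right) \left(-2\right)}{2} = \frac{10 - 2 R}{2} = 5 - R$)
$N{\left(n \right)} = \sqrt{6 + n}$
$B{\left(b,d \right)} = d + 2 b$
$\left(-45 + B{\left(N{\left(4 \right)},-1 \right)}\right) y{\left(-4,11 \right)} = \left(-45 - \left(1 - 2 \sqrt{6 + 4}\right)\right) \left(5 - 11\right) = \left(-45 - \left(1 - 2 \sqrt{10}\right)\right) \left(5 - 11\right) = \left(-46 + 2 \sqrt{10}\right) \left(-6\right) = 276 - 12 \sqrt{10}$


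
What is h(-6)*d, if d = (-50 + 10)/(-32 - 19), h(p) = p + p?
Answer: -160/17 ≈ -9.4118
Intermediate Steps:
h(p) = 2*p
d = 40/51 (d = -40/(-51) = -40*(-1/51) = 40/51 ≈ 0.78431)
h(-6)*d = (2*(-6))*(40/51) = -12*40/51 = -160/17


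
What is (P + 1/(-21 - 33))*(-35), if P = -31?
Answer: 58625/54 ≈ 1085.6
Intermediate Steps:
(P + 1/(-21 - 33))*(-35) = (-31 + 1/(-21 - 33))*(-35) = (-31 + 1/(-54))*(-35) = (-31 - 1/54)*(-35) = -1675/54*(-35) = 58625/54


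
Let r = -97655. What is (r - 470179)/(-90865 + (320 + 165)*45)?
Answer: 283917/34520 ≈ 8.2247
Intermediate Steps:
(r - 470179)/(-90865 + (320 + 165)*45) = (-97655 - 470179)/(-90865 + (320 + 165)*45) = -567834/(-90865 + 485*45) = -567834/(-90865 + 21825) = -567834/(-69040) = -567834*(-1/69040) = 283917/34520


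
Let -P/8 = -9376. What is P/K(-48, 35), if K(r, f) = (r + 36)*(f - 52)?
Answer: 18752/51 ≈ 367.69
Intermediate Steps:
P = 75008 (P = -8*(-9376) = 75008)
K(r, f) = (-52 + f)*(36 + r) (K(r, f) = (36 + r)*(-52 + f) = (-52 + f)*(36 + r))
P/K(-48, 35) = 75008/(-1872 - 52*(-48) + 36*35 + 35*(-48)) = 75008/(-1872 + 2496 + 1260 - 1680) = 75008/204 = 75008*(1/204) = 18752/51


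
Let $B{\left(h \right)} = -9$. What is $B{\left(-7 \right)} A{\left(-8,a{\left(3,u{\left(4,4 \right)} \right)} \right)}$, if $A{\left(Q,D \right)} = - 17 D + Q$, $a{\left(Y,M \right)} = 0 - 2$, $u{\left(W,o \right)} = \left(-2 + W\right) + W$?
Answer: $-234$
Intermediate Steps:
$u{\left(W,o \right)} = -2 + 2 W$
$a{\left(Y,M \right)} = -2$ ($a{\left(Y,M \right)} = 0 - 2 = -2$)
$A{\left(Q,D \right)} = Q - 17 D$
$B{\left(-7 \right)} A{\left(-8,a{\left(3,u{\left(4,4 \right)} \right)} \right)} = - 9 \left(-8 - -34\right) = - 9 \left(-8 + 34\right) = \left(-9\right) 26 = -234$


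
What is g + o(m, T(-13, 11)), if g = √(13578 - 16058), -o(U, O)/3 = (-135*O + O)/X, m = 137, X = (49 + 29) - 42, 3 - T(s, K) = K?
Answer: -268/3 + 4*I*√155 ≈ -89.333 + 49.8*I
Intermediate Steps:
T(s, K) = 3 - K
X = 36 (X = 78 - 42 = 36)
o(U, O) = 67*O/6 (o(U, O) = -3*(-135*O + O)/36 = -3*(-134*O)/36 = -(-67)*O/6 = 67*O/6)
g = 4*I*√155 (g = √(-2480) = 4*I*√155 ≈ 49.8*I)
g + o(m, T(-13, 11)) = 4*I*√155 + 67*(3 - 1*11)/6 = 4*I*√155 + 67*(3 - 11)/6 = 4*I*√155 + (67/6)*(-8) = 4*I*√155 - 268/3 = -268/3 + 4*I*√155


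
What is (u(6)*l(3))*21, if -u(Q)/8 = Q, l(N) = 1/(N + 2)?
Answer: -1008/5 ≈ -201.60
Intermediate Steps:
l(N) = 1/(2 + N)
u(Q) = -8*Q
(u(6)*l(3))*21 = ((-8*6)/(2 + 3))*21 = -48/5*21 = -1008/5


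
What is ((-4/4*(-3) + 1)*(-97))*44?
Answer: -17072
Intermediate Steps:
((-4/4*(-3) + 1)*(-97))*44 = ((-4*¼*(-3) + 1)*(-97))*44 = ((-1*(-3) + 1)*(-97))*44 = ((3 + 1)*(-97))*44 = (4*(-97))*44 = -388*44 = -17072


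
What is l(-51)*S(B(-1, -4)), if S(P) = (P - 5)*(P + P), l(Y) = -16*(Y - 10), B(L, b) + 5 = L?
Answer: 128832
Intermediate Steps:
B(L, b) = -5 + L
l(Y) = 160 - 16*Y (l(Y) = -16*(-10 + Y) = 160 - 16*Y)
S(P) = 2*P*(-5 + P) (S(P) = (-5 + P)*(2*P) = 2*P*(-5 + P))
l(-51)*S(B(-1, -4)) = (160 - 16*(-51))*(2*(-5 - 1)*(-5 + (-5 - 1))) = (160 + 816)*(2*(-6)*(-5 - 6)) = 976*(2*(-6)*(-11)) = 976*132 = 128832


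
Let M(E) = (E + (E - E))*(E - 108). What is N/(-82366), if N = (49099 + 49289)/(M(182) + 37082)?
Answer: -8199/346966775 ≈ -2.3631e-5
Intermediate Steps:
M(E) = E*(-108 + E) (M(E) = (E + 0)*(-108 + E) = E*(-108 + E))
N = 16398/8425 (N = (49099 + 49289)/(182*(-108 + 182) + 37082) = 98388/(182*74 + 37082) = 98388/(13468 + 37082) = 98388/50550 = 98388*(1/50550) = 16398/8425 ≈ 1.9464)
N/(-82366) = (16398/8425)/(-82366) = (16398/8425)*(-1/82366) = -8199/346966775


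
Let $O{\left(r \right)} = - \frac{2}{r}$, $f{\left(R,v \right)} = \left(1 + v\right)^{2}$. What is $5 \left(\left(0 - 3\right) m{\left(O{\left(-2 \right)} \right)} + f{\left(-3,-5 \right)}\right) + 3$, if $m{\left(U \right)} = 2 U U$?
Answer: $53$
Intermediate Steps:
$m{\left(U \right)} = 2 U^{2}$
$5 \left(\left(0 - 3\right) m{\left(O{\left(-2 \right)} \right)} + f{\left(-3,-5 \right)}\right) + 3 = 5 \left(\left(0 - 3\right) 2 \left(- \frac{2}{-2}\right)^{2} + \left(1 - 5\right)^{2}\right) + 3 = 5 \left(\left(0 - 3\right) 2 \left(\left(-2\right) \left(- \frac{1}{2}\right)\right)^{2} + \left(-4\right)^{2}\right) + 3 = 5 \left(- 3 \cdot 2 \cdot 1^{2} + 16\right) + 3 = 5 \left(- 3 \cdot 2 \cdot 1 + 16\right) + 3 = 5 \left(\left(-3\right) 2 + 16\right) + 3 = 5 \left(-6 + 16\right) + 3 = 5 \cdot 10 + 3 = 50 + 3 = 53$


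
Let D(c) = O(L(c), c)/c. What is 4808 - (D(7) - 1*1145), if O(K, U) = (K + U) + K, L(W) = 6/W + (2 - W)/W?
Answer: 291646/49 ≈ 5952.0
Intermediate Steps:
L(W) = 6/W + (2 - W)/W
O(K, U) = U + 2*K
D(c) = (c + 2*(8 - c)/c)/c (D(c) = (c + 2*((8 - c)/c))/c = (c + 2*(8 - c)/c)/c)
4808 - (D(7) - 1*1145) = 4808 - ((1 - 2/7 + 16/7**2) - 1*1145) = 4808 - ((1 - 2*1/7 + 16*(1/49)) - 1145) = 4808 - ((1 - 2/7 + 16/49) - 1145) = 4808 - (51/49 - 1145) = 4808 - 1*(-56054/49) = 4808 + 56054/49 = 291646/49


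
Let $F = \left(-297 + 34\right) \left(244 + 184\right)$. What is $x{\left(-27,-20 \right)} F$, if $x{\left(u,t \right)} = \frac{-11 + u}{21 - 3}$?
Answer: $\frac{2138716}{9} \approx 2.3764 \cdot 10^{5}$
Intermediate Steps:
$x{\left(u,t \right)} = - \frac{11}{18} + \frac{u}{18}$ ($x{\left(u,t \right)} = \frac{-11 + u}{18} = \left(-11 + u\right) \frac{1}{18} = - \frac{11}{18} + \frac{u}{18}$)
$F = -112564$ ($F = \left(-263\right) 428 = -112564$)
$x{\left(-27,-20 \right)} F = \left(- \frac{11}{18} + \frac{1}{18} \left(-27\right)\right) \left(-112564\right) = \left(- \frac{11}{18} - \frac{3}{2}\right) \left(-112564\right) = \left(- \frac{19}{9}\right) \left(-112564\right) = \frac{2138716}{9}$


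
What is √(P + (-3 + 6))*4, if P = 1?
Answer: 8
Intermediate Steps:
√(P + (-3 + 6))*4 = √(1 + (-3 + 6))*4 = √(1 + 3)*4 = √4*4 = 2*4 = 8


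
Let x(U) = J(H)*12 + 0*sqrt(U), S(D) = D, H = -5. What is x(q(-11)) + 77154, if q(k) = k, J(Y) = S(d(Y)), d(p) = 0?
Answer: 77154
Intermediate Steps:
J(Y) = 0
x(U) = 0 (x(U) = 0*12 + 0*sqrt(U) = 0 + 0 = 0)
x(q(-11)) + 77154 = 0 + 77154 = 77154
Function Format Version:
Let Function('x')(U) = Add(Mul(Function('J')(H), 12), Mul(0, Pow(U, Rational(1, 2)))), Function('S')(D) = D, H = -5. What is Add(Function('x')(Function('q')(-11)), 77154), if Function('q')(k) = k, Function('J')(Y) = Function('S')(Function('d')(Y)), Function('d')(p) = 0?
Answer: 77154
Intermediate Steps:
Function('J')(Y) = 0
Function('x')(U) = 0 (Function('x')(U) = Add(Mul(0, 12), Mul(0, Pow(U, Rational(1, 2)))) = Add(0, 0) = 0)
Add(Function('x')(Function('q')(-11)), 77154) = Add(0, 77154) = 77154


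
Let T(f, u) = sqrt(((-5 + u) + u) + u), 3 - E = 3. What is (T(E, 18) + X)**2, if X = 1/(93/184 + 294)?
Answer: 144025563049/2936447721 ≈ 49.048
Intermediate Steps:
X = 184/54189 (X = 1/(93*(1/184) + 294) = 1/(93/184 + 294) = 1/(54189/184) = 184/54189 ≈ 0.0033955)
E = 0 (E = 3 - 1*3 = 3 - 3 = 0)
T(f, u) = sqrt(-5 + 3*u) (T(f, u) = sqrt((-5 + 2*u) + u) = sqrt(-5 + 3*u))
(T(E, 18) + X)**2 = (sqrt(-5 + 3*18) + 184/54189)**2 = (sqrt(-5 + 54) + 184/54189)**2 = (sqrt(49) + 184/54189)**2 = (7 + 184/54189)**2 = (379507/54189)**2 = 144025563049/2936447721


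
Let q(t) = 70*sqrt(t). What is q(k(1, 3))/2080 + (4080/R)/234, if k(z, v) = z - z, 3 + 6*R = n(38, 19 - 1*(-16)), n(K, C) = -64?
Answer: -1360/871 ≈ -1.5614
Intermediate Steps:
R = -67/6 (R = -1/2 + (1/6)*(-64) = -1/2 - 32/3 = -67/6 ≈ -11.167)
k(z, v) = 0
q(k(1, 3))/2080 + (4080/R)/234 = (70*sqrt(0))/2080 + (4080/(-67/6))/234 = (70*0)*(1/2080) + (4080*(-6/67))*(1/234) = 0*(1/2080) - 24480/67*1/234 = 0 - 1360/871 = -1360/871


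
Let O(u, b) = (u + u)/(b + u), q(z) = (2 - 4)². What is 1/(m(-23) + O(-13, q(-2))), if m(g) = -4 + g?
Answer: -9/217 ≈ -0.041475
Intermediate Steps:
q(z) = 4 (q(z) = (-2)² = 4)
O(u, b) = 2*u/(b + u) (O(u, b) = (2*u)/(b + u) = 2*u/(b + u))
1/(m(-23) + O(-13, q(-2))) = 1/((-4 - 23) + 2*(-13)/(4 - 13)) = 1/(-27 + 2*(-13)/(-9)) = 1/(-27 + 2*(-13)*(-⅑)) = 1/(-27 + 26/9) = 1/(-217/9) = -9/217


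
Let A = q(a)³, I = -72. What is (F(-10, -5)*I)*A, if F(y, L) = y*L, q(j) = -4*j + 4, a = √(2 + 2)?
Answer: 230400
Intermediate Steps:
a = 2 (a = √4 = 2)
q(j) = 4 - 4*j
A = -64 (A = (4 - 4*2)³ = (4 - 8)³ = (-4)³ = -64)
F(y, L) = L*y
(F(-10, -5)*I)*A = (-5*(-10)*(-72))*(-64) = (50*(-72))*(-64) = -3600*(-64) = 230400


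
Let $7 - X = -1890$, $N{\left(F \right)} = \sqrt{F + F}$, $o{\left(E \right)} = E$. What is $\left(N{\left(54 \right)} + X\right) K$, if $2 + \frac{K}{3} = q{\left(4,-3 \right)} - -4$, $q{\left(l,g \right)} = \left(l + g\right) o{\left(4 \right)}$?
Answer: $34146 + 108 \sqrt{3} \approx 34333.0$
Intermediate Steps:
$N{\left(F \right)} = \sqrt{2} \sqrt{F}$ ($N{\left(F \right)} = \sqrt{2 F} = \sqrt{2} \sqrt{F}$)
$q{\left(l,g \right)} = 4 g + 4 l$ ($q{\left(l,g \right)} = \left(l + g\right) 4 = \left(g + l\right) 4 = 4 g + 4 l$)
$X = 1897$ ($X = 7 - -1890 = 7 + 1890 = 1897$)
$K = 18$ ($K = -6 + 3 \left(\left(4 \left(-3\right) + 4 \cdot 4\right) - -4\right) = -6 + 3 \left(\left(-12 + 16\right) + 4\right) = -6 + 3 \left(4 + 4\right) = -6 + 3 \cdot 8 = -6 + 24 = 18$)
$\left(N{\left(54 \right)} + X\right) K = \left(\sqrt{2} \sqrt{54} + 1897\right) 18 = \left(\sqrt{2} \cdot 3 \sqrt{6} + 1897\right) 18 = \left(6 \sqrt{3} + 1897\right) 18 = \left(1897 + 6 \sqrt{3}\right) 18 = 34146 + 108 \sqrt{3}$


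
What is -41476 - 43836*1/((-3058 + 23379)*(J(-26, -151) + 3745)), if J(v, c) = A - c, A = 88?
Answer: -279820823925/6746572 ≈ -41476.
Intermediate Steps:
J(v, c) = 88 - c
-41476 - 43836*1/((-3058 + 23379)*(J(-26, -151) + 3745)) = -41476 - 43836*1/((-3058 + 23379)*((88 - 1*(-151)) + 3745)) = -41476 - 43836*1/(20321*((88 + 151) + 3745)) = -41476 - 43836*1/(20321*(239 + 3745)) = -41476 - 43836/(20321*3984) = -41476 - 43836/80958864 = -41476 - 43836*1/80958864 = -41476 - 3653/6746572 = -279820823925/6746572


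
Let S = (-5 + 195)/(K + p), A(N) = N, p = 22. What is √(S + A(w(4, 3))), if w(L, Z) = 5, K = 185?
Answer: 35*√23/69 ≈ 2.4327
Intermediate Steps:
S = 190/207 (S = (-5 + 195)/(185 + 22) = 190/207 ≈ 0.91787)
√(S + A(w(4, 3))) = √(190/207 + 5) = √(1225/207) = 35*√23/69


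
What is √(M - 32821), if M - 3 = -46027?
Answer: I*√78845 ≈ 280.79*I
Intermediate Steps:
M = -46024 (M = 3 - 46027 = -46024)
√(M - 32821) = √(-46024 - 32821) = √(-78845) = I*√78845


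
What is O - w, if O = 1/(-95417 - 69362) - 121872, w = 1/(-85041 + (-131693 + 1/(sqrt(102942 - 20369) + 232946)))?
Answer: -51188186991064350168693710708245/420015975699531621328140599 - sqrt(82573)/2548965436733634876581 ≈ -1.2187e+5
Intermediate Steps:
w = 1/(-216734 + 1/(232946 + sqrt(82573))) (w = 1/(-85041 + (-131693 + 1/(sqrt(82573) + 232946))) = 1/(-85041 + (-131693 + 1/(232946 + sqrt(82573)))) = 1/(-216734 + 1/(232946 + sqrt(82573))) ≈ -4.6139e-6)
O = -20081946289/164779 (O = 1/(-164779) - 121872 = -1/164779 - 121872 = -20081946289/164779 ≈ -1.2187e+5)
O - w = -20081946289/164779 - (-11760800967010816/2548965436733634876581 + sqrt(82573)/2548965436733634876581) = -20081946289/164779 + (11760800967010816/2548965436733634876581 - sqrt(82573)/2548965436733634876581) = -51188186991064350168693710708245/420015975699531621328140599 - sqrt(82573)/2548965436733634876581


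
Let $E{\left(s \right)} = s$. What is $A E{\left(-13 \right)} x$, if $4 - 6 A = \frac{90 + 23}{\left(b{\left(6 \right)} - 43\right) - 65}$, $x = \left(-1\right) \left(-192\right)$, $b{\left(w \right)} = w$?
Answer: $- \frac{108368}{51} \approx -2124.9$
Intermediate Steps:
$x = 192$
$A = \frac{521}{612}$ ($A = \frac{2}{3} - \frac{\left(90 + 23\right) \frac{1}{\left(6 - 43\right) - 65}}{6} = \frac{2}{3} - \frac{113 \frac{1}{\left(6 - 43\right) - 65}}{6} = \frac{2}{3} - \frac{113 \frac{1}{-37 - 65}}{6} = \frac{2}{3} - \frac{113 \frac{1}{-102}}{6} = \frac{2}{3} - \frac{113 \left(- \frac{1}{102}\right)}{6} = \frac{2}{3} - - \frac{113}{612} = \frac{2}{3} + \frac{113}{612} = \frac{521}{612} \approx 0.85131$)
$A E{\left(-13 \right)} x = \frac{521}{612} \left(-13\right) 192 = \left(- \frac{6773}{612}\right) 192 = - \frac{108368}{51}$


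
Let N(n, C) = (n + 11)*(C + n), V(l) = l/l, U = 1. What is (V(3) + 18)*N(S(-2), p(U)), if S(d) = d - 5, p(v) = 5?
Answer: -152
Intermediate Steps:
V(l) = 1
S(d) = -5 + d
N(n, C) = (11 + n)*(C + n)
(V(3) + 18)*N(S(-2), p(U)) = (1 + 18)*((-5 - 2)**2 + 11*5 + 11*(-5 - 2) + 5*(-5 - 2)) = 19*((-7)**2 + 55 + 11*(-7) + 5*(-7)) = 19*(49 + 55 - 77 - 35) = 19*(-8) = -152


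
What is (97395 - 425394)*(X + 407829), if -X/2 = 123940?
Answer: -52463112051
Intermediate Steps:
X = -247880 (X = -2*123940 = -247880)
(97395 - 425394)*(X + 407829) = (97395 - 425394)*(-247880 + 407829) = -327999*159949 = -52463112051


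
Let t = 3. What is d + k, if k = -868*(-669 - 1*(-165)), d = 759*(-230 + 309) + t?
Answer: 497436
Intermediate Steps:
d = 59964 (d = 759*(-230 + 309) + 3 = 759*79 + 3 = 59961 + 3 = 59964)
k = 437472 (k = -868*(-669 + 165) = -868*(-504) = 437472)
d + k = 59964 + 437472 = 497436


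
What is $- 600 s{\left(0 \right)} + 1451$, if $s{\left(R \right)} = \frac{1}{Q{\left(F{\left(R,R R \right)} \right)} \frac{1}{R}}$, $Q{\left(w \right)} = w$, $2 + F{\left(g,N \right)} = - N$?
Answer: $1451$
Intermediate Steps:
$F{\left(g,N \right)} = -2 - N$
$s{\left(R \right)} = \frac{R}{-2 - R^{2}}$ ($s{\left(R \right)} = \frac{1}{\left(-2 - R R\right) \frac{1}{R}} = \frac{1}{\left(-2 - R^{2}\right) \frac{1}{R}} = \frac{1}{\frac{1}{R} \left(-2 - R^{2}\right)} = \frac{R}{-2 - R^{2}}$)
$- 600 s{\left(0 \right)} + 1451 = - 600 \left(\left(-1\right) 0 \frac{1}{2 + 0^{2}}\right) + 1451 = - 600 \left(\left(-1\right) 0 \frac{1}{2 + 0}\right) + 1451 = - 600 \left(\left(-1\right) 0 \cdot \frac{1}{2}\right) + 1451 = \left(-600\right) 0 + 1451 = 0 + 1451 = 1451$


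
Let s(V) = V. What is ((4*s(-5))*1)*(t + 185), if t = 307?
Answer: -9840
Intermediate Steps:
((4*s(-5))*1)*(t + 185) = ((4*(-5))*1)*(307 + 185) = -20*1*492 = -20*492 = -9840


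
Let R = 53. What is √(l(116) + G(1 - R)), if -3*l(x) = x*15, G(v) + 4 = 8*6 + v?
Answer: 14*I*√3 ≈ 24.249*I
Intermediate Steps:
G(v) = 44 + v (G(v) = -4 + (8*6 + v) = -4 + (48 + v) = 44 + v)
l(x) = -5*x (l(x) = -x*15/3 = -5*x)
√(l(116) + G(1 - R)) = √(-5*116 + (44 + (1 - 1*53))) = √(-580 + (44 + (1 - 53))) = √(-580 + (44 - 52)) = √(-580 - 8) = √(-588) = 14*I*√3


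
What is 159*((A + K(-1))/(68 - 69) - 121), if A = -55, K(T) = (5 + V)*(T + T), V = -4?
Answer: -10176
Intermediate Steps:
K(T) = 2*T (K(T) = (5 - 4)*(T + T) = 1*(2*T) = 2*T)
159*((A + K(-1))/(68 - 69) - 121) = 159*((-55 + 2*(-1))/(68 - 69) - 121) = 159*((-55 - 2)/(-1) - 121) = 159*(-57*(-1) - 121) = 159*(57 - 121) = 159*(-64) = -10176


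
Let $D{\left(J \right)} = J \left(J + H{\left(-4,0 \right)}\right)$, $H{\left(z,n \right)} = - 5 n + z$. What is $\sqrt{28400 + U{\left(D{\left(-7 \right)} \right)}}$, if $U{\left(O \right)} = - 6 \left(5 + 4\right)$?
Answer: $\sqrt{28346} \approx 168.36$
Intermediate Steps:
$H{\left(z,n \right)} = z - 5 n$
$D{\left(J \right)} = J \left(-4 + J\right)$ ($D{\left(J \right)} = J \left(J - 4\right) = J \left(-4 + J\right)$)
$U{\left(O \right)} = -54$ ($U{\left(O \right)} = \left(-6\right) 9 = -54$)
$\sqrt{28400 + U{\left(D{\left(-7 \right)} \right)}} = \sqrt{28400 - 54} = \sqrt{28346}$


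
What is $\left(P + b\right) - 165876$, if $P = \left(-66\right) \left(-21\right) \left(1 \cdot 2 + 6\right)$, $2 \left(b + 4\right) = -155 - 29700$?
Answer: $- \frac{339439}{2} \approx -1.6972 \cdot 10^{5}$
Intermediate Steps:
$b = - \frac{29863}{2}$ ($b = -4 + \frac{-155 - 29700}{2} = -4 + \frac{1}{2} \left(-29855\right) = -4 - \frac{29855}{2} = - \frac{29863}{2} \approx -14932.0$)
$P = 11088$ ($P = 1386 \left(2 + 6\right) = 1386 \cdot 8 = 11088$)
$\left(P + b\right) - 165876 = \left(11088 - \frac{29863}{2}\right) - 165876 = - \frac{7687}{2} - 165876 = - \frac{339439}{2}$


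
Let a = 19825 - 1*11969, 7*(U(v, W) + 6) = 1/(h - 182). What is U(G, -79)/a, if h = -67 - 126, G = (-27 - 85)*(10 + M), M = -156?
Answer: -15751/20622000 ≈ -0.00076380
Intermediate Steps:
G = 16352 (G = (-27 - 85)*(10 - 156) = -112*(-146) = 16352)
h = -193
U(v, W) = -15751/2625 (U(v, W) = -6 + 1/(7*(-193 - 182)) = -6 + (⅐)/(-375) = -6 + (⅐)*(-1/375) = -6 - 1/2625 = -15751/2625)
a = 7856 (a = 19825 - 11969 = 7856)
U(G, -79)/a = -15751/2625/7856 = -15751/2625*1/7856 = -15751/20622000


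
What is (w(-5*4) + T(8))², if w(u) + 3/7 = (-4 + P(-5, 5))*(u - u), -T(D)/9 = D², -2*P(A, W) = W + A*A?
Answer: 16281225/49 ≈ 3.3227e+5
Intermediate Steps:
P(A, W) = -W/2 - A²/2 (P(A, W) = -(W + A*A)/2 = -(W + A²)/2 = -W/2 - A²/2)
T(D) = -9*D²
w(u) = -3/7 (w(u) = -3/7 + (-4 + (-½*5 - ½*(-5)²))*(u - u) = -3/7 + (-4 + (-5/2 - ½*25))*0 = -3/7 + (-4 + (-5/2 - 25/2))*0 = -3/7 + (-4 - 15)*0 = -3/7 - 19*0 = -3/7 + 0 = -3/7)
(w(-5*4) + T(8))² = (-3/7 - 9*8²)² = (-3/7 - 9*64)² = (-3/7 - 576)² = (-4035/7)² = 16281225/49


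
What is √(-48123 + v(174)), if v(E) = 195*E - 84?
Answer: I*√14277 ≈ 119.49*I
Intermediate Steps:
v(E) = -84 + 195*E
√(-48123 + v(174)) = √(-48123 + (-84 + 195*174)) = √(-48123 + (-84 + 33930)) = √(-48123 + 33846) = √(-14277) = I*√14277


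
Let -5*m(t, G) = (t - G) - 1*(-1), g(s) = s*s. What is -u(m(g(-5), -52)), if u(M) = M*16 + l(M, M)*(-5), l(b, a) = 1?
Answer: 1273/5 ≈ 254.60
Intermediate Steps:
g(s) = s²
m(t, G) = -⅕ - t/5 + G/5 (m(t, G) = -((t - G) - 1*(-1))/5 = -((t - G) + 1)/5 = -(1 + t - G)/5 = -⅕ - t/5 + G/5)
u(M) = -5 + 16*M (u(M) = M*16 + 1*(-5) = 16*M - 5 = -5 + 16*M)
-u(m(g(-5), -52)) = -(-5 + 16*(-⅕ - ⅕*(-5)² + (⅕)*(-52))) = -(-5 + 16*(-⅕ - ⅕*25 - 52/5)) = -(-5 + 16*(-⅕ - 5 - 52/5)) = -(-5 + 16*(-78/5)) = -(-5 - 1248/5) = -1*(-1273/5) = 1273/5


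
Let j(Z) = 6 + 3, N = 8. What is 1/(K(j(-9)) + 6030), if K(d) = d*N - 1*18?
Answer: 1/6084 ≈ 0.00016437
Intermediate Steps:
j(Z) = 9
K(d) = -18 + 8*d (K(d) = d*8 - 1*18 = 8*d - 18 = -18 + 8*d)
1/(K(j(-9)) + 6030) = 1/((-18 + 8*9) + 6030) = 1/((-18 + 72) + 6030) = 1/(54 + 6030) = 1/6084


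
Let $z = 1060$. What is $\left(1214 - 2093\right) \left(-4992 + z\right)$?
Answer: $3456228$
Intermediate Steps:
$\left(1214 - 2093\right) \left(-4992 + z\right) = \left(1214 - 2093\right) \left(-4992 + 1060\right) = \left(-879\right) \left(-3932\right) = 3456228$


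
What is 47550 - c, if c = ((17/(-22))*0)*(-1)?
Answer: 47550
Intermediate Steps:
c = 0 (c = ((17*(-1/22))*0)*(-1) = -17/22*0*(-1) = 0*(-1) = 0)
47550 - c = 47550 - 1*0 = 47550 + 0 = 47550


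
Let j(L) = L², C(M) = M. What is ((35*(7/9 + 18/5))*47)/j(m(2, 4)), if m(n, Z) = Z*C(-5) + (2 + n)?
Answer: 64813/2304 ≈ 28.131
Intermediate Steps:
m(n, Z) = 2 + n - 5*Z (m(n, Z) = Z*(-5) + (2 + n) = -5*Z + (2 + n) = 2 + n - 5*Z)
((35*(7/9 + 18/5))*47)/j(m(2, 4)) = ((35*(7/9 + 18/5))*47)/((2 + 2 - 5*4)²) = ((35*(7*(⅑) + 18*(⅕)))*47)/((2 + 2 - 20)²) = ((35*(7/9 + 18/5))*47)/((-16)²) = ((35*(197/45))*47)/256 = ((1379/9)*47)*(1/256) = (64813/9)*(1/256) = 64813/2304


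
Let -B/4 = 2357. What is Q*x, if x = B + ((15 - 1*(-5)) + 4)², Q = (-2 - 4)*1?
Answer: 53112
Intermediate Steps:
Q = -6 (Q = -6*1 = -6)
B = -9428 (B = -4*2357 = -9428)
x = -8852 (x = -9428 + ((15 - 1*(-5)) + 4)² = -9428 + ((15 + 5) + 4)² = -9428 + (20 + 4)² = -9428 + 24² = -9428 + 576 = -8852)
Q*x = -6*(-8852) = 53112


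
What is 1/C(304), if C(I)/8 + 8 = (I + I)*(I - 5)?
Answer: 1/1454272 ≈ 6.8763e-7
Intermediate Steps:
C(I) = -64 + 16*I*(-5 + I) (C(I) = -64 + 8*((I + I)*(I - 5)) = -64 + 8*((2*I)*(-5 + I)) = -64 + 8*(2*I*(-5 + I)) = -64 + 16*I*(-5 + I))
1/C(304) = 1/(-64 - 80*304 + 16*304²) = 1/(-64 - 24320 + 16*92416) = 1/(-64 - 24320 + 1478656) = 1/1454272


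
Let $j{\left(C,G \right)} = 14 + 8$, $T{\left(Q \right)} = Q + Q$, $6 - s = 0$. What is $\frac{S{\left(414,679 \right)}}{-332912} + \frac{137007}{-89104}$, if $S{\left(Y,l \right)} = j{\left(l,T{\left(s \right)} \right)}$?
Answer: $- \frac{2850827167}{1853986928} \approx -1.5377$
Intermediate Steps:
$s = 6$ ($s = 6 - 0 = 6 + 0 = 6$)
$T{\left(Q \right)} = 2 Q$
$j{\left(C,G \right)} = 22$
$S{\left(Y,l \right)} = 22$
$\frac{S{\left(414,679 \right)}}{-332912} + \frac{137007}{-89104} = \frac{22}{-332912} + \frac{137007}{-89104} = 22 \left(- \frac{1}{332912}\right) + 137007 \left(- \frac{1}{89104}\right) = - \frac{11}{166456} - \frac{137007}{89104} = - \frac{2850827167}{1853986928}$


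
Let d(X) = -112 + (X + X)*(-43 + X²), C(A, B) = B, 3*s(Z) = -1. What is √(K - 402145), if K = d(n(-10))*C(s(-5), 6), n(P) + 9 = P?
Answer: I*√475321 ≈ 689.44*I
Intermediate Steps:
n(P) = -9 + P
s(Z) = -⅓ (s(Z) = (⅓)*(-1) = -⅓)
d(X) = -112 + 2*X*(-43 + X²) (d(X) = -112 + (2*X)*(-43 + X²) = -112 + 2*X*(-43 + X²))
K = -73176 (K = (-112 - 86*(-9 - 10) + 2*(-9 - 10)³)*6 = (-112 - 86*(-19) + 2*(-19)³)*6 = (-112 + 1634 + 2*(-6859))*6 = (-112 + 1634 - 13718)*6 = -12196*6 = -73176)
√(K - 402145) = √(-73176 - 402145) = √(-475321) = I*√475321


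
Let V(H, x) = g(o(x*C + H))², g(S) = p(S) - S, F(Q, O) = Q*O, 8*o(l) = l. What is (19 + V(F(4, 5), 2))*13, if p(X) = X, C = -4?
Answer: 247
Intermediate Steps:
o(l) = l/8
F(Q, O) = O*Q
g(S) = 0 (g(S) = S - S = 0)
V(H, x) = 0 (V(H, x) = 0² = 0)
(19 + V(F(4, 5), 2))*13 = (19 + 0)*13 = 19*13 = 247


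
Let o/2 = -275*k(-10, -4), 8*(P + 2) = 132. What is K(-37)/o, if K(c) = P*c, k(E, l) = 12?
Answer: 1073/13200 ≈ 0.081288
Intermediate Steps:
P = 29/2 (P = -2 + (⅛)*132 = -2 + 33/2 = 29/2 ≈ 14.500)
o = -6600 (o = 2*(-275*12) = 2*(-3300) = -6600)
K(c) = 29*c/2
K(-37)/o = ((29/2)*(-37))/(-6600) = -1073/2*(-1/6600) = 1073/13200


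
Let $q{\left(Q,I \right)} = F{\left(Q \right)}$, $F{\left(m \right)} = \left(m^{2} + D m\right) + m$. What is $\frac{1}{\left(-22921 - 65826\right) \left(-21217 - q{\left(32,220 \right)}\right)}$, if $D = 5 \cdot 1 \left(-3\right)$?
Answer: $\frac{1}{1934063371} \approx 5.1705 \cdot 10^{-10}$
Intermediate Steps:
$D = -15$ ($D = 5 \left(-3\right) = -15$)
$F{\left(m \right)} = m^{2} - 14 m$ ($F{\left(m \right)} = \left(m^{2} - 15 m\right) + m = m^{2} - 14 m$)
$q{\left(Q,I \right)} = Q \left(-14 + Q\right)$
$\frac{1}{\left(-22921 - 65826\right) \left(-21217 - q{\left(32,220 \right)}\right)} = \frac{1}{\left(-22921 - 65826\right) \left(-21217 - 32 \left(-14 + 32\right)\right)} = \frac{1}{\left(-88747\right) \left(-21217 - 32 \cdot 18\right)} = - \frac{1}{88747 \left(-21217 - 576\right)} = - \frac{1}{88747 \left(-21793\right)} = \left(- \frac{1}{88747}\right) \left(- \frac{1}{21793}\right) = \frac{1}{1934063371}$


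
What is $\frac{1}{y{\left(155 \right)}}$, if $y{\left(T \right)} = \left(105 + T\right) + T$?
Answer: $\frac{1}{415} \approx 0.0024096$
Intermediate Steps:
$y{\left(T \right)} = 105 + 2 T$
$\frac{1}{y{\left(155 \right)}} = \frac{1}{105 + 2 \cdot 155} = \frac{1}{105 + 310} = \frac{1}{415}$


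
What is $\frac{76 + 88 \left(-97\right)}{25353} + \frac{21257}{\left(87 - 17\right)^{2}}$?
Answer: $\frac{55274969}{13803300} \approx 4.0045$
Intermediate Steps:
$\frac{76 + 88 \left(-97\right)}{25353} + \frac{21257}{\left(87 - 17\right)^{2}} = \left(76 - 8536\right) \frac{1}{25353} + \frac{21257}{70^{2}} = \left(-8460\right) \frac{1}{25353} + \frac{21257}{4900} = - \frac{940}{2817} + 21257 \cdot \frac{1}{4900} = - \frac{940}{2817} + \frac{21257}{4900} = \frac{55274969}{13803300}$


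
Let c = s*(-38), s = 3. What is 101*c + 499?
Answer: -11015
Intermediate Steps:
c = -114 (c = 3*(-38) = -114)
101*c + 499 = 101*(-114) + 499 = -11514 + 499 = -11015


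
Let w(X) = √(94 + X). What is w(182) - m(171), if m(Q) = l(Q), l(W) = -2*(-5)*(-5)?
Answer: 50 + 2*√69 ≈ 66.613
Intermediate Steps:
l(W) = -50 (l(W) = 10*(-5) = -50)
m(Q) = -50
w(182) - m(171) = √(94 + 182) - 1*(-50) = √276 + 50 = 2*√69 + 50 = 50 + 2*√69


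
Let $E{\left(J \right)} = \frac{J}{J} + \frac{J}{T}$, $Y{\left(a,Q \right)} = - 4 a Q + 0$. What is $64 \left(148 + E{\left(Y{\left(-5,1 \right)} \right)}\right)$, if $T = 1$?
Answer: $10816$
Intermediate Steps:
$Y{\left(a,Q \right)} = - 4 Q a$ ($Y{\left(a,Q \right)} = - 4 Q a + 0 = - 4 Q a$)
$E{\left(J \right)} = 1 + J$ ($E{\left(J \right)} = \frac{J}{J} + \frac{J}{1} = 1 + J 1 = 1 + J$)
$64 \left(148 + E{\left(Y{\left(-5,1 \right)} \right)}\right) = 64 \left(148 - \left(-1 + 4 \left(-5\right)\right)\right) = 64 \left(148 + \left(1 + 20\right)\right) = 64 \left(148 + 21\right) = 64 \cdot 169 = 10816$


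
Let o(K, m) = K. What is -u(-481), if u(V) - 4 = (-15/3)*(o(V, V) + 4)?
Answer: -2389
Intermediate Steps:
u(V) = -16 - 5*V (u(V) = 4 + (-15/3)*(V + 4) = 4 + (-15*1/3)*(4 + V) = 4 - 5*(4 + V) = 4 + (-20 - 5*V) = -16 - 5*V)
-u(-481) = -(-16 - 5*(-481)) = -(-16 + 2405) = -1*2389 = -2389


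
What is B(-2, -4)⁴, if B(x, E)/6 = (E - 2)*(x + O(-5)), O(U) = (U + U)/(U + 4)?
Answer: 6879707136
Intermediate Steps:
O(U) = 2*U/(4 + U) (O(U) = (2*U)/(4 + U) = 2*U/(4 + U))
B(x, E) = 6*(-2 + E)*(10 + x) (B(x, E) = 6*((E - 2)*(x + 2*(-5)/(4 - 5))) = 6*((-2 + E)*(x + 2*(-5)/(-1))) = 6*((-2 + E)*(x + 2*(-5)*(-1))) = 6*((-2 + E)*(x + 10)) = 6*((-2 + E)*(10 + x)) = 6*(-2 + E)*(10 + x))
B(-2, -4)⁴ = (-120 - 12*(-2) + 60*(-4) + 6*(-4)*(-2))⁴ = (-120 + 24 - 240 + 48)⁴ = (-288)⁴ = 6879707136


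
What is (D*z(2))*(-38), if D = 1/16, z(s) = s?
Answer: -19/4 ≈ -4.7500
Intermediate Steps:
D = 1/16 ≈ 0.062500
(D*z(2))*(-38) = ((1/16)*2)*(-38) = (⅛)*(-38) = -19/4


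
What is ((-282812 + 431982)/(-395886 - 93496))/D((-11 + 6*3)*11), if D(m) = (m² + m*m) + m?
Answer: -2131/83439631 ≈ -2.5539e-5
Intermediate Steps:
D(m) = m + 2*m² (D(m) = (m² + m²) + m = 2*m² + m = m + 2*m²)
((-282812 + 431982)/(-395886 - 93496))/D((-11 + 6*3)*11) = ((-282812 + 431982)/(-395886 - 93496))/((((-11 + 6*3)*11)*(1 + 2*((-11 + 6*3)*11)))) = (149170/(-489382))/((((-11 + 18)*11)*(1 + 2*((-11 + 18)*11)))) = (149170*(-1/489382))/(((7*11)*(1 + 2*(7*11)))) = -74585*1/(77*(1 + 2*77))/244691 = -74585*1/(77*(1 + 154))/244691 = -74585/(244691*(77*155)) = -74585/244691/11935 = -74585/244691*1/11935 = -2131/83439631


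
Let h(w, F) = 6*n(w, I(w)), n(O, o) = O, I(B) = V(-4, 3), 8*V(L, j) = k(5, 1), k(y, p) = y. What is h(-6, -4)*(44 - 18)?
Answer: -936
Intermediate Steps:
V(L, j) = 5/8 (V(L, j) = (1/8)*5 = 5/8)
I(B) = 5/8
h(w, F) = 6*w
h(-6, -4)*(44 - 18) = (6*(-6))*(44 - 18) = -36*26 = -936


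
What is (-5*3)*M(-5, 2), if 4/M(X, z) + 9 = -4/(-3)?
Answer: 180/23 ≈ 7.8261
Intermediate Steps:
M(X, z) = -12/23 (M(X, z) = 4/(-9 - 4/(-3)) = 4/(-9 - 4*(-⅓)) = 4/(-9 + 4/3) = 4/(-23/3) = 4*(-3/23) = -12/23)
(-5*3)*M(-5, 2) = -5*3*(-12/23) = -15*(-12/23) = 180/23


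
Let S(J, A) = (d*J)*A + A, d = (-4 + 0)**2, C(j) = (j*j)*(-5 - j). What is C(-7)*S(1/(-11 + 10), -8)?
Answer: 11760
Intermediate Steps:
C(j) = j**2*(-5 - j)
d = 16 (d = (-4)**2 = 16)
S(J, A) = A + 16*A*J (S(J, A) = (16*J)*A + A = 16*A*J + A = A + 16*A*J)
C(-7)*S(1/(-11 + 10), -8) = ((-7)**2*(-5 - 1*(-7)))*(-8*(1 + 16/(-11 + 10))) = (49*(-5 + 7))*(-8*(1 + 16/(-1))) = (49*2)*(-8*(1 + 16*(-1))) = 98*(-8*(1 - 16)) = 98*(-8*(-15)) = 98*120 = 11760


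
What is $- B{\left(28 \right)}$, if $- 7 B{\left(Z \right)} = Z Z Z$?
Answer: $3136$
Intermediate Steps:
$B{\left(Z \right)} = - \frac{Z^{3}}{7}$ ($B{\left(Z \right)} = - \frac{Z Z Z}{7} = - \frac{Z^{2} Z}{7} = - \frac{Z^{3}}{7}$)
$- B{\left(28 \right)} = - \frac{\left(-1\right) 28^{3}}{7} = - \frac{\left(-1\right) 21952}{7} = \left(-1\right) \left(-3136\right) = 3136$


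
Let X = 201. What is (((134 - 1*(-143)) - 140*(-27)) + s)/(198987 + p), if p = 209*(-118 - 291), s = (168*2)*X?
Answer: 71593/113506 ≈ 0.63074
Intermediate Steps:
s = 67536 (s = (168*2)*201 = 336*201 = 67536)
p = -85481 (p = 209*(-409) = -85481)
(((134 - 1*(-143)) - 140*(-27)) + s)/(198987 + p) = (((134 - 1*(-143)) - 140*(-27)) + 67536)/(198987 - 85481) = (((134 + 143) + 3780) + 67536)/113506 = ((277 + 3780) + 67536)*(1/113506) = (4057 + 67536)*(1/113506) = 71593*(1/113506) = 71593/113506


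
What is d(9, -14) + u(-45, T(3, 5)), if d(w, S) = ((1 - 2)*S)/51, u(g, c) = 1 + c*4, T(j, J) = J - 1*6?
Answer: -139/51 ≈ -2.7255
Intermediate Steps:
T(j, J) = -6 + J (T(j, J) = J - 6 = -6 + J)
u(g, c) = 1 + 4*c
d(w, S) = -S/51 (d(w, S) = -S*(1/51) = -S/51)
d(9, -14) + u(-45, T(3, 5)) = -1/51*(-14) + (1 + 4*(-6 + 5)) = 14/51 + (1 + 4*(-1)) = 14/51 + (1 - 4) = 14/51 - 3 = -139/51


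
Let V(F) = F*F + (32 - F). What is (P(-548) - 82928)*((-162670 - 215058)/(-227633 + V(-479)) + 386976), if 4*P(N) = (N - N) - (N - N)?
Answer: -74388042715648/2319 ≈ -3.2078e+10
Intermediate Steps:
V(F) = 32 + F² - F (V(F) = F² + (32 - F) = 32 + F² - F)
P(N) = 0 (P(N) = ((N - N) - (N - N))/4 = (0 - 1*0)/4 = (0 + 0)/4 = (¼)*0 = 0)
(P(-548) - 82928)*((-162670 - 215058)/(-227633 + V(-479)) + 386976) = (0 - 82928)*((-162670 - 215058)/(-227633 + (32 + (-479)² - 1*(-479))) + 386976) = -82928*(-377728/(-227633 + (32 + 229441 + 479)) + 386976) = -82928*(-377728/(-227633 + 229952) + 386976) = -82928*(-377728/2319 + 386976) = -82928*897019616/2319 = -74388042715648/2319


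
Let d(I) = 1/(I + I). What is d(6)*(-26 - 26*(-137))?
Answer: 884/3 ≈ 294.67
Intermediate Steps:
d(I) = 1/(2*I)
d(6)*(-26 - 26*(-137)) = ((½)/6)*(-26 - 26*(-137)) = ((½)*(⅙))*(-26 + 3562) = (1/12)*3536 = 884/3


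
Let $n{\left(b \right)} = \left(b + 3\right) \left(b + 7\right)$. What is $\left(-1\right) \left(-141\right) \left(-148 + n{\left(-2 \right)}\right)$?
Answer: $-20163$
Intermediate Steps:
$n{\left(b \right)} = \left(3 + b\right) \left(7 + b\right)$
$\left(-1\right) \left(-141\right) \left(-148 + n{\left(-2 \right)}\right) = \left(-1\right) \left(-141\right) \left(-148 + \left(21 + \left(-2\right)^{2} + 10 \left(-2\right)\right)\right) = 141 \left(-148 + \left(21 + 4 - 20\right)\right) = 141 \left(-148 + 5\right) = 141 \left(-143\right) = -20163$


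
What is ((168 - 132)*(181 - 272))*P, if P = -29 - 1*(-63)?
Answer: -111384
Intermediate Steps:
P = 34 (P = -29 + 63 = 34)
((168 - 132)*(181 - 272))*P = ((168 - 132)*(181 - 272))*34 = (36*(-91))*34 = -3276*34 = -111384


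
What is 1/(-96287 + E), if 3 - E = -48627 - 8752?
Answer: -1/38905 ≈ -2.5704e-5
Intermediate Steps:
E = 57382 (E = 3 - (-48627 - 8752) = 3 - 1*(-57379) = 3 + 57379 = 57382)
1/(-96287 + E) = 1/(-96287 + 57382) = 1/(-38905) = -1/38905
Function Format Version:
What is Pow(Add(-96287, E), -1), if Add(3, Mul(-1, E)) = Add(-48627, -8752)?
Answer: Rational(-1, 38905) ≈ -2.5704e-5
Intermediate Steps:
E = 57382 (E = Add(3, Mul(-1, Add(-48627, -8752))) = Add(3, Mul(-1, -57379)) = Add(3, 57379) = 57382)
Pow(Add(-96287, E), -1) = Pow(Add(-96287, 57382), -1) = Pow(-38905, -1) = Rational(-1, 38905)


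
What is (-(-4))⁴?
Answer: 256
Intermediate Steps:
(-(-4))⁴ = (-1*(-4))⁴ = 4⁴ = 256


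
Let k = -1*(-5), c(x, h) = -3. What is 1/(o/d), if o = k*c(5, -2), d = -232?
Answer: 232/15 ≈ 15.467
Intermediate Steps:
k = 5
o = -15 (o = 5*(-3) = -15)
1/(o/d) = 1/(-15/(-232)) = 1/(-15*(-1/232)) = 1/(15/232) = 232/15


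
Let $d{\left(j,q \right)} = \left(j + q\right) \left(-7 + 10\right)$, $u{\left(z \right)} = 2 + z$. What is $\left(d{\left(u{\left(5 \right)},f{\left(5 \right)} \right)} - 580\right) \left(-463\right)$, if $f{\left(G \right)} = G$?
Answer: $251872$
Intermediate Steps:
$d{\left(j,q \right)} = 3 j + 3 q$ ($d{\left(j,q \right)} = \left(j + q\right) 3 = 3 j + 3 q$)
$\left(d{\left(u{\left(5 \right)},f{\left(5 \right)} \right)} - 580\right) \left(-463\right) = \left(\left(3 \left(2 + 5\right) + 3 \cdot 5\right) - 580\right) \left(-463\right) = \left(\left(3 \cdot 7 + 15\right) - 580\right) \left(-463\right) = \left(\left(21 + 15\right) - 580\right) \left(-463\right) = \left(36 - 580\right) \left(-463\right) = \left(-544\right) \left(-463\right) = 251872$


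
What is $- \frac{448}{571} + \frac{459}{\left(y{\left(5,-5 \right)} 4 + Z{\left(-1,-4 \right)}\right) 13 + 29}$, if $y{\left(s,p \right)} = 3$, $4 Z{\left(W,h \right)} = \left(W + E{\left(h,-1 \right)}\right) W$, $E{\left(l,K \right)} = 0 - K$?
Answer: $\frac{179209}{105635} \approx 1.6965$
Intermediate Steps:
$E{\left(l,K \right)} = - K$
$Z{\left(W,h \right)} = \frac{W \left(1 + W\right)}{4}$ ($Z{\left(W,h \right)} = \frac{\left(W - -1\right) W}{4} = \frac{\left(W + 1\right) W}{4} = \frac{\left(1 + W\right) W}{4} = \frac{W \left(1 + W\right)}{4}$)
$- \frac{448}{571} + \frac{459}{\left(y{\left(5,-5 \right)} 4 + Z{\left(-1,-4 \right)}\right) 13 + 29} = - \frac{448}{571} + \frac{459}{\left(3 \cdot 4 + \frac{1}{4} \left(-1\right) \left(1 - 1\right)\right) 13 + 29} = \left(-448\right) \frac{1}{571} + \frac{459}{\left(12 + \frac{1}{4} \left(-1\right) 0\right) 13 + 29} = - \frac{448}{571} + \frac{459}{\left(12 + 0\right) 13 + 29} = - \frac{448}{571} + \frac{459}{12 \cdot 13 + 29} = - \frac{448}{571} + \frac{459}{156 + 29} = - \frac{448}{571} + \frac{459}{185} = \frac{179209}{105635}$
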